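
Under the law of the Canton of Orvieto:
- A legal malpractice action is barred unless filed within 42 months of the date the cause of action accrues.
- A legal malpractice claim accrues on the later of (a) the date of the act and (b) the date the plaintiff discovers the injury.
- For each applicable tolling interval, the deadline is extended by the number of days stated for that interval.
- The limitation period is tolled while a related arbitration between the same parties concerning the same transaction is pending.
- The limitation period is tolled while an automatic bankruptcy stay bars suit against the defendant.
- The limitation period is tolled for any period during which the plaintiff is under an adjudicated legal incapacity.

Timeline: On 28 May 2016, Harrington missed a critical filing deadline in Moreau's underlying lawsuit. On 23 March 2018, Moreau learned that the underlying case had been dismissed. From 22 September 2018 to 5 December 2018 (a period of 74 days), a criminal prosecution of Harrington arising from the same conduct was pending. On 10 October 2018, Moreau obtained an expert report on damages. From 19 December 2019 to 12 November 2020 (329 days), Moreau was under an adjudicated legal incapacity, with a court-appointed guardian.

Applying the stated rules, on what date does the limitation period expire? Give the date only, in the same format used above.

18 August 2022

Because discovery on 23 March 2018 post-dates the 28 May 2016 act, accrual under the later-of rule falls on 23 March 2018.
Adding the 42 months base period to 23 March 2018 gives a deadline of 23 September 2021, before any tolling.
The plaintiff's legal incapacity from 19 December 2019 to 12 November 2020 tolled the period for 329 days, extending the deadline to 18 August 2022.
Although a criminal prosecution ran from 22 September 2018 to 5 December 2018, the stated rules do not make that a tolling event, so it is disregarded.
Nothing else in the chronology tolls or restarts the period.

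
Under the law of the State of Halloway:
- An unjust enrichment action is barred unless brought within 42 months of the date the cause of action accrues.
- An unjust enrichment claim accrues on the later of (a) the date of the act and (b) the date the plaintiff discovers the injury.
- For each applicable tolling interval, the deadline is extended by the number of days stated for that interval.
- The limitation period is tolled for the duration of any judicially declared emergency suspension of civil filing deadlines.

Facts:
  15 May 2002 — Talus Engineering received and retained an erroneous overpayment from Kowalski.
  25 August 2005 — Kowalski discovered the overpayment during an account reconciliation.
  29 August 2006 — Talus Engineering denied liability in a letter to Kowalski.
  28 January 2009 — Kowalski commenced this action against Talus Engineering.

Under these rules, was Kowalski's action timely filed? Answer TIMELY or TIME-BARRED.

Taking the later of the act (15 May 2002) and discovery (25 August 2005), the claim accrued on 25 August 2005.
42 months from 25 August 2005 is 25 February 2009.
The other events in the timeline have no effect on the limitation period under the stated rules.
The 28 January 2009 filing precedes the 25 February 2009 deadline; the claim is timely.

TIMELY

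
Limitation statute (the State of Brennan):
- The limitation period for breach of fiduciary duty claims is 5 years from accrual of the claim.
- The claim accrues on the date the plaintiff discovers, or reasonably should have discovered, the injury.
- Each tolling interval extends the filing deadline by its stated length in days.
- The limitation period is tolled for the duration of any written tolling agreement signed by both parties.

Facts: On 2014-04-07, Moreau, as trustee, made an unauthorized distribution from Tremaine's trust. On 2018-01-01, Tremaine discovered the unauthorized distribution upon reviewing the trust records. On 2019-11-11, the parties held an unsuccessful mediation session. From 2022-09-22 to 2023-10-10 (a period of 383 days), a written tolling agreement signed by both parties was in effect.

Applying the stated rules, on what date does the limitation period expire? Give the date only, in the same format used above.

2024-01-19

Under the discovery rule, the claim accrued on 2018-01-01, when Tremaine discovered the injury — not on the 2014-04-07 date of the underlying act.
5 years from 2018-01-01 is 2023-01-01.
Because the written tolling agreement ran from 2022-09-22 to 2023-10-10, the deadline is extended by 383 days to 2024-01-19.
None of the other events listed affects the running of the period under the stated rules.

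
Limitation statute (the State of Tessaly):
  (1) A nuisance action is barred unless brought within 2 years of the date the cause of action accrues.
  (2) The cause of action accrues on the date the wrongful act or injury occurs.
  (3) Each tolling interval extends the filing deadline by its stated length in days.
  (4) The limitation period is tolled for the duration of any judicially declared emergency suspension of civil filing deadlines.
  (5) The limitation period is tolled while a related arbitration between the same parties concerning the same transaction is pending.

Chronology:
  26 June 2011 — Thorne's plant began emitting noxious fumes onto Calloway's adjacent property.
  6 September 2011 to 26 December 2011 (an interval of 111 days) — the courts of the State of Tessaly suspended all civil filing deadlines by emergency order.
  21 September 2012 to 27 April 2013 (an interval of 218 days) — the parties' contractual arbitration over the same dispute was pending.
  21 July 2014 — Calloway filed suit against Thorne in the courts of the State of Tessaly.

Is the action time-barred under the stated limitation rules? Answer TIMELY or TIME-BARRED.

TIME-BARRED

The limitation period began to run on 26 June 2011.
The untolled deadline — 2 years after 26 June 2011 — is 26 June 2013.
The emergency suspension of filing deadlines from 6 September 2011 to 26 December 2011 tolled the period for 111 days, extending the deadline to 15 October 2013.
Because the pending related arbitration ran from 21 September 2012 to 27 April 2013, the deadline is extended by 218 days to 21 May 2014.
Filing on 21 July 2014 missed the 21 May 2014 deadline — the action is time-barred.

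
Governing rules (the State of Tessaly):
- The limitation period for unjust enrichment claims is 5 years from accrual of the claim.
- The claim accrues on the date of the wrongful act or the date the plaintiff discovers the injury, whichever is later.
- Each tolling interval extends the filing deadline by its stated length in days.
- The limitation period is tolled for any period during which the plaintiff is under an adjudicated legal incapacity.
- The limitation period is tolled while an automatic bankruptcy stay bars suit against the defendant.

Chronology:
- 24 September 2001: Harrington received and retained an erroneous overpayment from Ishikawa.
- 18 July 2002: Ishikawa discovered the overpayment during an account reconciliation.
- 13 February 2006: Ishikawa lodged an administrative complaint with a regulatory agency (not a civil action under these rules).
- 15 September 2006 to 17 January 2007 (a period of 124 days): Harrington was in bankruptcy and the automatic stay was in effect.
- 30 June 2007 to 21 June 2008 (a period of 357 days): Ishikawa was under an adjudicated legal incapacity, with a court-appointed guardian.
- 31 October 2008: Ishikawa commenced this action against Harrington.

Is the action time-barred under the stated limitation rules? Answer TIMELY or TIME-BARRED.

The claim accrued on 18 July 2002 — the later of the 24 September 2001 act and the 18 July 2002 discovery.
The untolled deadline — 5 years after 18 July 2002 — is 18 July 2007.
The period was tolled for 124 days by the automatic bankruptcy stay (15 September 2006 to 17 January 2007), pushing the deadline to 19 November 2007.
The plaintiff's legal incapacity from 30 June 2007 to 21 June 2008 tolled the period for 357 days, extending the deadline to 10 November 2008.
The other events in the timeline have no effect on the limitation period under the stated rules.
Ishikawa filed on 31 October 2008, before the 10 November 2008 deadline, so the action is timely.

TIMELY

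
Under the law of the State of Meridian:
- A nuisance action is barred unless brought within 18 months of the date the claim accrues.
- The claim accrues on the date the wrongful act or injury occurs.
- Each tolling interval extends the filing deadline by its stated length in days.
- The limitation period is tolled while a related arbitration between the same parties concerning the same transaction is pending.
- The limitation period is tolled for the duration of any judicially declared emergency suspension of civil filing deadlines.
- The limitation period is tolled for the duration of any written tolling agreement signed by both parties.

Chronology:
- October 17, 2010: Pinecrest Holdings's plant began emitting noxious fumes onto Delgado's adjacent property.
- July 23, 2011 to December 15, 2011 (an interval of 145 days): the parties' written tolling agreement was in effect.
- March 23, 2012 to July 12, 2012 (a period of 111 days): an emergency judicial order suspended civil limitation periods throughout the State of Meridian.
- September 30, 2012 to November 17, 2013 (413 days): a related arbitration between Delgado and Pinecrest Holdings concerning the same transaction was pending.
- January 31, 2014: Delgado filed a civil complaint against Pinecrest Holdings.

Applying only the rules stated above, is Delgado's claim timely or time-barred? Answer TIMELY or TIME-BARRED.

TIMELY

The claim accrued on October 17, 2010, the date of the act.
Adding the 18 months base period to October 17, 2010 gives a deadline of April 17, 2012, before any tolling.
The period was tolled for 145 days by the written tolling agreement (July 23, 2011 to December 15, 2011), pushing the deadline to September 9, 2012.
The emergency suspension of filing deadlines from March 23, 2012 to July 12, 2012 tolled the period for 111 days, extending the deadline to December 29, 2012.
The pending related arbitration from September 30, 2012 to November 17, 2013 tolled the period for 413 days, extending the deadline to February 15, 2014.
The January 31, 2014 filing precedes the February 15, 2014 deadline; the claim is timely.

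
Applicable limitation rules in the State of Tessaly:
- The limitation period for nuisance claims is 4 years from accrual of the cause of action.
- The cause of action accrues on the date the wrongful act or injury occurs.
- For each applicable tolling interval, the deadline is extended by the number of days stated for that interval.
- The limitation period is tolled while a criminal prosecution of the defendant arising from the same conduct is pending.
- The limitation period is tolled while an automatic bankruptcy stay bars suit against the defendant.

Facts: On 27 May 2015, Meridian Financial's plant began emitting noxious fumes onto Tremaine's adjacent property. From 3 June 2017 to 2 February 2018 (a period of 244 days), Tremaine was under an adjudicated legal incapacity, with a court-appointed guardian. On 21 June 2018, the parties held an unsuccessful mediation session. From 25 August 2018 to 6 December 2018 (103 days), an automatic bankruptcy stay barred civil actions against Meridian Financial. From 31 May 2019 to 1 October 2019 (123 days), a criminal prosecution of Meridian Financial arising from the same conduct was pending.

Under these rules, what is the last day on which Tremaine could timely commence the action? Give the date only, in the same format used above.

8 January 2020

The cause of action accrued on 27 May 2015, the date of the act.
Adding the 4 years base period to 27 May 2015 gives a deadline of 27 May 2019, before any tolling.
The period was tolled for 103 days by the automatic bankruptcy stay (25 August 2018 to 6 December 2018), pushing the deadline to 7 September 2019.
The period was tolled for 123 days by the pending criminal prosecution (31 May 2019 to 1 October 2019), pushing the deadline to 8 January 2020.
The plaintiff's legal incapacity from 3 June 2017 to 2 February 2018 does not toll the period, because no stated rule makes the plaintiff's incapacity a tolling event.
Nothing else in the chronology tolls or restarts the period.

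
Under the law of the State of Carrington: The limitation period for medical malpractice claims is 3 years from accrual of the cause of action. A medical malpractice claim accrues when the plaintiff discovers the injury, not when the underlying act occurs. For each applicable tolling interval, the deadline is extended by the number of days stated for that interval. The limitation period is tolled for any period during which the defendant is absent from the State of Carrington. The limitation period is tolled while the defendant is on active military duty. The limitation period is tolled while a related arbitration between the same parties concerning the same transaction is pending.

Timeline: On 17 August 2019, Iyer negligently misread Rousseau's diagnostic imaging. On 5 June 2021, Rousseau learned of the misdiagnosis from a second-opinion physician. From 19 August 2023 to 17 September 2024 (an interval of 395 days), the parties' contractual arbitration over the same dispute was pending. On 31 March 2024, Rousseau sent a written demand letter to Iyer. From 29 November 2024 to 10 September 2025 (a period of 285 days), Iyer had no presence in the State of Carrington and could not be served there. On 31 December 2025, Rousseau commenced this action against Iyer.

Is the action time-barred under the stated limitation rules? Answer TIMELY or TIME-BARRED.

TIMELY

Under the discovery rule, the claim accrued on 5 June 2021, when Rousseau discovered the injury — not on the 17 August 2019 date of the underlying act.
The untolled deadline — 3 years after 5 June 2021 — is 5 June 2024.
The pending related arbitration from 19 August 2023 to 17 September 2024 tolled the period for 395 days, extending the deadline to 5 July 2025.
The defendant's absence from the jurisdiction from 29 November 2024 to 10 September 2025 tolled the period for 285 days, extending the deadline to 16 April 2026.
Nothing else in the chronology tolls or restarts the period.
Filing on 31 December 2025 beat the 16 April 2026 deadline — the action is timely.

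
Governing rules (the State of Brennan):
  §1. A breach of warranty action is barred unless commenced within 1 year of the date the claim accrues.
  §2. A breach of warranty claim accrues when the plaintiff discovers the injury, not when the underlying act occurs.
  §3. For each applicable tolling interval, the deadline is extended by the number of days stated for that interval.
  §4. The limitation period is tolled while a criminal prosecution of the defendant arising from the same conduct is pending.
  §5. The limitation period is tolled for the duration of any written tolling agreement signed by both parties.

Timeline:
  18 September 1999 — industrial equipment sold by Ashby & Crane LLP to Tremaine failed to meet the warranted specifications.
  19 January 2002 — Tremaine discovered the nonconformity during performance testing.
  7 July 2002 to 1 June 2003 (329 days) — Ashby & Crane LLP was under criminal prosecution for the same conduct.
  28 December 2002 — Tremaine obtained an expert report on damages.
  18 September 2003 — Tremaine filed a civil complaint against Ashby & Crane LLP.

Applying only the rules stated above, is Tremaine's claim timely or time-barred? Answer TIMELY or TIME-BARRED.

TIMELY

Under the discovery rule, the claim accrued on 19 January 2002, when Tremaine discovered the injury — not on the 18 September 1999 date of the underlying act.
1 year from 19 January 2002 is 19 January 2003.
The pending criminal prosecution from 7 July 2002 to 1 June 2003 tolled the period for 329 days, extending the deadline to 14 December 2003.
The other events in the timeline have no effect on the limitation period under the stated rules.
The 18 September 2003 filing precedes the 14 December 2003 deadline; the claim is timely.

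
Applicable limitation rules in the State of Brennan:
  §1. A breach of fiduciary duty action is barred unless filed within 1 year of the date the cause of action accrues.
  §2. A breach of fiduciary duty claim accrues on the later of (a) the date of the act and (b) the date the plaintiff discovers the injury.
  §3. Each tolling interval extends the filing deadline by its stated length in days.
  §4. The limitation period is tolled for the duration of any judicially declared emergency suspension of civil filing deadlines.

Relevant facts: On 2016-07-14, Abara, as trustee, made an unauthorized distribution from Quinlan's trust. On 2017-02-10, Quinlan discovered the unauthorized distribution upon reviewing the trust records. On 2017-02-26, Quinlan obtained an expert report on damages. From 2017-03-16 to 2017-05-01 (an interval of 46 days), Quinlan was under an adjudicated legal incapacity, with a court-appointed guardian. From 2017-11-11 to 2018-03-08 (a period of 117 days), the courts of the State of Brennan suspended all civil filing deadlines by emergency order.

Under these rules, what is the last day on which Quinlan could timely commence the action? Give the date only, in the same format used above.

The claim accrued on 2017-02-10 — the later of the 2016-07-14 act and the 2017-02-10 discovery.
1 year from 2017-02-10 is 2018-02-10.
Because the emergency suspension of filing deadlines ran from 2017-11-11 to 2018-03-08, the deadline is extended by 117 days to 2018-06-07.
Although the plaintiff's incapacity ran from 2017-03-16 to 2017-05-01, the stated rules do not make that a tolling event, so it is disregarded.
Nothing else in the chronology tolls or restarts the period.

2018-06-07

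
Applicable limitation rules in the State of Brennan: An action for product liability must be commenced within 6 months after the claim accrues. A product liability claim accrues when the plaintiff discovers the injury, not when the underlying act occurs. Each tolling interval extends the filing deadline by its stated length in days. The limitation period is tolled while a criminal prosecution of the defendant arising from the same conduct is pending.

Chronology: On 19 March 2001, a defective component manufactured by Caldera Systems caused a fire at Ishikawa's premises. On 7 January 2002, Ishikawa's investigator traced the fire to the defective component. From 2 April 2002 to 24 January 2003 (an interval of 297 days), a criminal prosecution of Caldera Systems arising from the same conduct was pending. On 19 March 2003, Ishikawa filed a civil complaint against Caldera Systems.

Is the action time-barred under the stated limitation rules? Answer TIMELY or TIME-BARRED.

Under the discovery rule, the claim accrued on 7 January 2002, when Ishikawa discovered the injury — not on the 19 March 2001 date of the underlying act.
Adding the 6 months base period to 7 January 2002 gives a deadline of 7 July 2002, before any tolling.
The pending criminal prosecution from 2 April 2002 to 24 January 2003 tolled the period for 297 days, extending the deadline to 30 April 2003.
Ishikawa filed on 19 March 2003, before the 30 April 2003 deadline, so the action is timely.

TIMELY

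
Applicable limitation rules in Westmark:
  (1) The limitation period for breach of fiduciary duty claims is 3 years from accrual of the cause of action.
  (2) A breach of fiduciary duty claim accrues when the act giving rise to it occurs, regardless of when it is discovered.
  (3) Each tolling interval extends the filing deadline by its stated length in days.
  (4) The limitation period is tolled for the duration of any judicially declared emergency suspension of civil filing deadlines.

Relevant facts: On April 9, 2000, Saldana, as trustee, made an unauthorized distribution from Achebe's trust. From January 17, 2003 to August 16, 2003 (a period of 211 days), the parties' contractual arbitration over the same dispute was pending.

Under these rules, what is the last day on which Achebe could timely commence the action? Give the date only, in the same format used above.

April 9, 2003

The limitation period began to run on April 9, 2000.
3 years from April 9, 2000 is April 9, 2003.
Although a pending arbitration ran from January 17, 2003 to August 16, 2003, the stated rules do not make that a tolling event, so it is disregarded.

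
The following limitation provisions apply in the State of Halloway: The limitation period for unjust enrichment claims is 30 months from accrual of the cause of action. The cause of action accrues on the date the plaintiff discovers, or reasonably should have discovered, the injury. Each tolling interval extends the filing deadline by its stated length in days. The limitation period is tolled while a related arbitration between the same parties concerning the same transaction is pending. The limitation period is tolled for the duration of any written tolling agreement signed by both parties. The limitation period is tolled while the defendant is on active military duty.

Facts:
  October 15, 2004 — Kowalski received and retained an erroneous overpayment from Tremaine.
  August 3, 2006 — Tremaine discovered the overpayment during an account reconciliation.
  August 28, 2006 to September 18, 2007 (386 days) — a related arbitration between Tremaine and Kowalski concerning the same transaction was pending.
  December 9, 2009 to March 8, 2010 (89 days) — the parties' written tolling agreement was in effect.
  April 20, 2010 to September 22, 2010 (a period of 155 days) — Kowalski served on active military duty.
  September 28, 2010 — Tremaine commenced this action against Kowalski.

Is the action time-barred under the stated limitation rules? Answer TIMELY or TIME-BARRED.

Accrual is tied to discovery, so the period began on August 3, 2006 rather than on October 15, 2004 when the act occurred.
The untolled deadline — 30 months after August 3, 2006 — is February 3, 2009.
The period was tolled for 386 days by the pending related arbitration (August 28, 2006 to September 18, 2007), pushing the deadline to February 24, 2010.
Because the written tolling agreement ran from December 9, 2009 to March 8, 2010, the deadline is extended by 89 days to May 24, 2010.
The period was tolled for 155 days by the defendant's active military service (April 20, 2010 to September 22, 2010), pushing the deadline to October 26, 2010.
The September 28, 2010 filing precedes the October 26, 2010 deadline; the claim is timely.

TIMELY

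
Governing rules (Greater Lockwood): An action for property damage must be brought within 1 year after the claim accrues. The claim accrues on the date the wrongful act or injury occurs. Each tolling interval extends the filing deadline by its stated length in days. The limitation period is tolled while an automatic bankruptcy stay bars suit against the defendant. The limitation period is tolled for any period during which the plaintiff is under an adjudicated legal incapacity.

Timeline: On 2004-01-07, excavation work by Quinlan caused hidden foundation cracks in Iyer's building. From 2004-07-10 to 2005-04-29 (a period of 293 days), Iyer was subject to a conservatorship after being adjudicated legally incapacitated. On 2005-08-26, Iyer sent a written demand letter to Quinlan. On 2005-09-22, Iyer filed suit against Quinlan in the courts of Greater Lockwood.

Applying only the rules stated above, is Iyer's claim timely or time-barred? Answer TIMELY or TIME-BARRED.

The claim accrued on 2004-01-07, when the wrongful act occurred.
Adding the 1 year base period to 2004-01-07 gives a deadline of 2005-01-07, before any tolling.
Because the plaintiff's legal incapacity ran from 2004-07-10 to 2005-04-29, the deadline is extended by 293 days to 2005-10-27.
None of the other events listed affects the running of the period under the stated rules.
The 2005-09-22 filing precedes the 2005-10-27 deadline; the claim is timely.

TIMELY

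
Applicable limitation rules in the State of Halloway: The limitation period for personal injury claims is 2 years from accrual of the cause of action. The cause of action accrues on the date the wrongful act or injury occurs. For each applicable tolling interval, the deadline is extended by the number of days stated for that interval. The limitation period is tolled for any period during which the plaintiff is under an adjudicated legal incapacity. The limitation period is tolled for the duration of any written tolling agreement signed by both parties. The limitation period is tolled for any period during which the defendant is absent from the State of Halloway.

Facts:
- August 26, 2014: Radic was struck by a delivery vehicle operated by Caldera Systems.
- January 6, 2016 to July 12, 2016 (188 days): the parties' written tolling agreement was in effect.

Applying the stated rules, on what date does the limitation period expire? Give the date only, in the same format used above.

March 2, 2017

The limitation period began to run on August 26, 2014.
2 years from August 26, 2014 is August 26, 2016.
The written tolling agreement from January 6, 2016 to July 12, 2016 tolled the period for 188 days, extending the deadline to March 2, 2017.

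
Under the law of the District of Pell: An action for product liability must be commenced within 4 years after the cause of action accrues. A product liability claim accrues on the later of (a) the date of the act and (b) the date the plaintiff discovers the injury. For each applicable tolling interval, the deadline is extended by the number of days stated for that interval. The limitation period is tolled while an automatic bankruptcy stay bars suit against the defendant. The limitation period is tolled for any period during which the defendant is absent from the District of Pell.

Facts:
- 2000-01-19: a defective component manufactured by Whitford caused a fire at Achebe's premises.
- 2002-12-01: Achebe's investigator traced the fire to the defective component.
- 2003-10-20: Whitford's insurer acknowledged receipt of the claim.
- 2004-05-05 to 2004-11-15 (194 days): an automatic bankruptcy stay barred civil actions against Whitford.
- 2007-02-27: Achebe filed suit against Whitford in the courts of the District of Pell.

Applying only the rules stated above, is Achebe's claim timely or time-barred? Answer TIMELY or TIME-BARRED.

The claim accrued on 2002-12-01 — the later of the 2000-01-19 act and the 2002-12-01 discovery.
Adding the 4 years base period to 2002-12-01 gives a deadline of 2006-12-01, before any tolling.
The period was tolled for 194 days by the automatic bankruptcy stay (2004-05-05 to 2004-11-15), pushing the deadline to 2007-06-13.
None of the other events listed affects the running of the period under the stated rules.
Filing on 2007-02-27 beat the 2007-06-13 deadline — the action is timely.

TIMELY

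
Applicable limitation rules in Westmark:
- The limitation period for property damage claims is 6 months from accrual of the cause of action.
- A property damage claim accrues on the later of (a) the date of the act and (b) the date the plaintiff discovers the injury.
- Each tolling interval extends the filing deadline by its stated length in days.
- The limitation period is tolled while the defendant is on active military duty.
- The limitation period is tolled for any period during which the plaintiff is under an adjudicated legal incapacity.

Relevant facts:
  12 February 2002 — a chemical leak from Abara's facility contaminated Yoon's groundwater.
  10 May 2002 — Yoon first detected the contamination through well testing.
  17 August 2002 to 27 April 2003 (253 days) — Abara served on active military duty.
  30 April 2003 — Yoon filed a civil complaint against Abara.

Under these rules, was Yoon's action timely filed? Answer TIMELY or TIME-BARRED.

TIMELY

Because discovery on 10 May 2002 post-dates the 12 February 2002 act, accrual under the later-of rule falls on 10 May 2002.
Adding the 6 months base period to 10 May 2002 gives a deadline of 10 November 2002, before any tolling.
The defendant's active military service from 17 August 2002 to 27 April 2003 tolled the period for 253 days, extending the deadline to 21 July 2003.
Yoon filed on 30 April 2003, before the 21 July 2003 deadline, so the action is timely.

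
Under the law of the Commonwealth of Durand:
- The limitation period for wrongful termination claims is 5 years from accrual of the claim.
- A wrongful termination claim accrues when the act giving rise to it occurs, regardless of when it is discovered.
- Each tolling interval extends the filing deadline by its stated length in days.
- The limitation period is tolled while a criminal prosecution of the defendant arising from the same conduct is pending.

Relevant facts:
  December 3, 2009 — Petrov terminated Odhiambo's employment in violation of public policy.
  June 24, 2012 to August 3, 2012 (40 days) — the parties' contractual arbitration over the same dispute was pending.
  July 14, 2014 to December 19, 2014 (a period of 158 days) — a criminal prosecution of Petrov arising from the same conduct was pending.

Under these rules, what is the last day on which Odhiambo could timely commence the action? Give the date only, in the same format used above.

The limitation period began to run on December 3, 2009.
Adding the 5 years base period to December 3, 2009 gives a deadline of December 3, 2014, before any tolling.
Because the pending criminal prosecution ran from July 14, 2014 to December 19, 2014, the deadline is extended by 158 days to May 10, 2015.
No stated provision tolls the period for a pending arbitration, so the interval from June 24, 2012 to August 3, 2012 has no effect on the deadline.

May 10, 2015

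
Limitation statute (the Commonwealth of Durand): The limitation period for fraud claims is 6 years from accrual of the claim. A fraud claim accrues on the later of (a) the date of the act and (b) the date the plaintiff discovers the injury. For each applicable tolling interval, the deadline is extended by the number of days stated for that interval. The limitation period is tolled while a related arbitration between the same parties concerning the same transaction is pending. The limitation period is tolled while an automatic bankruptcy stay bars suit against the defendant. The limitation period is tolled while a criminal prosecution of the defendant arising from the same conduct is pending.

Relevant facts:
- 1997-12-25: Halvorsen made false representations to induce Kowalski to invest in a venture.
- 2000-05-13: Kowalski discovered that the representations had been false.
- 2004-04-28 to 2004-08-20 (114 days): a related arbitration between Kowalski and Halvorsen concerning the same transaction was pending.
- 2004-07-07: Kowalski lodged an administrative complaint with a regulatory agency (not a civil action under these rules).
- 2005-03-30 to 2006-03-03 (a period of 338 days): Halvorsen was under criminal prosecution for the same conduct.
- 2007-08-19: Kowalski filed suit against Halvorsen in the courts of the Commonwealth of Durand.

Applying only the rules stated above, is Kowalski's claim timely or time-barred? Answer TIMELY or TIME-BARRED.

The claim accrued on 2000-05-13 — the later of the 1997-12-25 act and the 2000-05-13 discovery.
6 years from 2000-05-13 is 2006-05-13.
The pending related arbitration from 2004-04-28 to 2004-08-20 tolled the period for 114 days, extending the deadline to 2006-09-04.
The pending criminal prosecution from 2005-03-30 to 2006-03-03 tolled the period for 338 days, extending the deadline to 2007-08-08.
The other events in the timeline have no effect on the limitation period under the stated rules.
Kowalski filed on 2007-08-19, after the 2007-08-08 deadline, so the action is time-barred.

TIME-BARRED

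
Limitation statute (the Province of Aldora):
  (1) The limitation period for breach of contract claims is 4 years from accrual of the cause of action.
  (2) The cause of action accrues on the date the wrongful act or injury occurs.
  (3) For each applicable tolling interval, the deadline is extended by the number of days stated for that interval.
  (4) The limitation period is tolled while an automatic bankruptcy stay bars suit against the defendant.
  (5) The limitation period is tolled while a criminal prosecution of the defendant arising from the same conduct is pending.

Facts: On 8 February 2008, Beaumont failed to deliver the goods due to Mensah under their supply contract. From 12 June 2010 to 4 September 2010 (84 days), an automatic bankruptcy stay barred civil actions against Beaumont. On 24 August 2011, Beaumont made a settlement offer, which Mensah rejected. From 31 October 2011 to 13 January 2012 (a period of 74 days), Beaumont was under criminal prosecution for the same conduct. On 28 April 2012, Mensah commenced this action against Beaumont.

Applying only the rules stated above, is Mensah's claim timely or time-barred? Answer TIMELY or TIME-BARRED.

The claim accrued on 8 February 2008, when the wrongful act occurred.
The untolled deadline — 4 years after 8 February 2008 — is 8 February 2012.
The period was tolled for 84 days by the automatic bankruptcy stay (12 June 2010 to 4 September 2010), pushing the deadline to 2 May 2012.
The period was tolled for 74 days by the pending criminal prosecution (31 October 2011 to 13 January 2012), pushing the deadline to 15 July 2012.
None of the other events listed affects the running of the period under the stated rules.
Mensah filed on 28 April 2012, before the 15 July 2012 deadline, so the action is timely.

TIMELY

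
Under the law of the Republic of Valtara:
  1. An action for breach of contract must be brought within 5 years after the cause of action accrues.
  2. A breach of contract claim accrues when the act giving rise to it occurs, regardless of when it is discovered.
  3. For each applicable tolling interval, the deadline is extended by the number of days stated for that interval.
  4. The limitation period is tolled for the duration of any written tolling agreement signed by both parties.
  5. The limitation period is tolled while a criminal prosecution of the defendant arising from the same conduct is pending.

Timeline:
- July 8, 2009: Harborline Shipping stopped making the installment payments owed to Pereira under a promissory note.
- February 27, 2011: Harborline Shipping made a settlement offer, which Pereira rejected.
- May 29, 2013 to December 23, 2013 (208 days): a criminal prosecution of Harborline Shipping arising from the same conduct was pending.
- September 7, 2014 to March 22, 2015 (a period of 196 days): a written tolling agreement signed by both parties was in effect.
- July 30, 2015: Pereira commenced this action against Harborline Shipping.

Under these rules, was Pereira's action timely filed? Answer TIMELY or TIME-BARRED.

TIMELY

The claim accrued on July 8, 2009, when the wrongful act occurred.
The untolled deadline — 5 years after July 8, 2009 — is July 8, 2014.
The pending criminal prosecution from May 29, 2013 to December 23, 2013 tolled the period for 208 days, extending the deadline to February 1, 2015.
The written tolling agreement from September 7, 2014 to March 22, 2015 tolled the period for 196 days, extending the deadline to August 16, 2015.
Nothing else in the chronology tolls or restarts the period.
The July 30, 2015 filing precedes the August 16, 2015 deadline; the claim is timely.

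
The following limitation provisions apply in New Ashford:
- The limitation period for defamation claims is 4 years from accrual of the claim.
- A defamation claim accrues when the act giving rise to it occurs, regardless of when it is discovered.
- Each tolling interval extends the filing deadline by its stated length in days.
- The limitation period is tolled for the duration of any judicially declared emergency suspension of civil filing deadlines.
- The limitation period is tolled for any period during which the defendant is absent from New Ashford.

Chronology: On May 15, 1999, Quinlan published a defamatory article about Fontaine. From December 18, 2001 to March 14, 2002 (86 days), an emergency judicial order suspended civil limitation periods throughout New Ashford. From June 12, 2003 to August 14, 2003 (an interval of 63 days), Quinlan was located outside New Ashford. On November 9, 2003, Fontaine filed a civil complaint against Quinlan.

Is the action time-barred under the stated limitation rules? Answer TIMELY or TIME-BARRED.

TIME-BARRED

The claim accrued on May 15, 1999, the date of the act.
4 years from May 15, 1999 is May 15, 2003.
The period was tolled for 86 days by the emergency suspension of filing deadlines (December 18, 2001 to March 14, 2002), pushing the deadline to August 9, 2003.
Because the defendant's absence from the jurisdiction ran from June 12, 2003 to August 14, 2003, the deadline is extended by 63 days to October 11, 2003.
The November 9, 2003 filing falls after the October 11, 2003 deadline; the claim is time-barred.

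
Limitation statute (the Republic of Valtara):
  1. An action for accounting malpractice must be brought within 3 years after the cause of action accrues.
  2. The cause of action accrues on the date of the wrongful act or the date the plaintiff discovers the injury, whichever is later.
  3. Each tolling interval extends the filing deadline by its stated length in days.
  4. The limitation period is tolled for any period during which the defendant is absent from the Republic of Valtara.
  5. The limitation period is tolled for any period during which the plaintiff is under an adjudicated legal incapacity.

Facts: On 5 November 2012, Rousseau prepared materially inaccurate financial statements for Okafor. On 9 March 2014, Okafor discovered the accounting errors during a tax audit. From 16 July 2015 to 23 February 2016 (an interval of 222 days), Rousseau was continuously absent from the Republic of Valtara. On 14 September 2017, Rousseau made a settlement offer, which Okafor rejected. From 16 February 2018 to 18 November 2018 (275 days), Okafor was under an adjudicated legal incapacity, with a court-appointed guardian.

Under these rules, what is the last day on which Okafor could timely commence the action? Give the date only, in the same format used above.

Taking the later of the act (5 November 2012) and discovery (9 March 2014), the claim accrued on 9 March 2014.
3 years from 9 March 2014 is 9 March 2017.
The period was tolled for 222 days by the defendant's absence from the jurisdiction (16 July 2015 to 23 February 2016), pushing the deadline to 17 October 2017.
The plaintiff's legal incapacity from 16 February 2018 to 18 November 2018 began after the period had already run on 17 October 2017, so it has no tolling effect.
Nothing else in the chronology tolls or restarts the period.

17 October 2017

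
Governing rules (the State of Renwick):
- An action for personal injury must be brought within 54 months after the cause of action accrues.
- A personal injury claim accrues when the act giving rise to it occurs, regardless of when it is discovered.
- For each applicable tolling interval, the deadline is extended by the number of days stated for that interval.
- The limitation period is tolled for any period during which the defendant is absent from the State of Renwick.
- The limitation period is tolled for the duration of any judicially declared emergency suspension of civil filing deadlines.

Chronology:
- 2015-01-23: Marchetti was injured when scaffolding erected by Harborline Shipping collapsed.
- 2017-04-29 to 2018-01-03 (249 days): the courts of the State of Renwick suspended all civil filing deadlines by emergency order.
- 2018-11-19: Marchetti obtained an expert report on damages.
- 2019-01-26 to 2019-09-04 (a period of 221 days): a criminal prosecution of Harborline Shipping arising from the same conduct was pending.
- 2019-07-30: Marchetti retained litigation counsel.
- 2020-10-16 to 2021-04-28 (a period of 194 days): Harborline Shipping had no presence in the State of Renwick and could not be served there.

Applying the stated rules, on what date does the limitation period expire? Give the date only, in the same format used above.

The claim accrued on 2015-01-23, when the wrongful act occurred.
Adding the 54 months base period to 2015-01-23 gives a deadline of 2019-07-23, before any tolling.
The period was tolled for 249 days by the emergency suspension of filing deadlines (2017-04-29 to 2018-01-03), pushing the deadline to 2020-03-28.
By the time the defendant's absence from the jurisdiction began on 2020-10-16, the limitation period had already expired on 2020-03-28; that interval cannot revive it.
The pending criminal prosecution from 2019-01-26 to 2019-09-04 does not toll the period, because no stated rule makes a criminal prosecution a tolling event.
The other events in the timeline have no effect on the limitation period under the stated rules.

2020-03-28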